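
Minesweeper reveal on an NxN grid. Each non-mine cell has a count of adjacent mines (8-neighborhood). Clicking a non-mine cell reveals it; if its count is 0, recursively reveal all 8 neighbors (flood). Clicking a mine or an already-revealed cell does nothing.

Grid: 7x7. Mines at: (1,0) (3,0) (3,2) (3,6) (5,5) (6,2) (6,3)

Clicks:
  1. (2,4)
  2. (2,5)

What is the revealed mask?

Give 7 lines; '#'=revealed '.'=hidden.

Click 1 (2,4) count=0: revealed 24 new [(0,1) (0,2) (0,3) (0,4) (0,5) (0,6) (1,1) (1,2) (1,3) (1,4) (1,5) (1,6) (2,1) (2,2) (2,3) (2,4) (2,5) (2,6) (3,3) (3,4) (3,5) (4,3) (4,4) (4,5)] -> total=24
Click 2 (2,5) count=1: revealed 0 new [(none)] -> total=24

Answer: .######
.######
.######
...###.
...###.
.......
.......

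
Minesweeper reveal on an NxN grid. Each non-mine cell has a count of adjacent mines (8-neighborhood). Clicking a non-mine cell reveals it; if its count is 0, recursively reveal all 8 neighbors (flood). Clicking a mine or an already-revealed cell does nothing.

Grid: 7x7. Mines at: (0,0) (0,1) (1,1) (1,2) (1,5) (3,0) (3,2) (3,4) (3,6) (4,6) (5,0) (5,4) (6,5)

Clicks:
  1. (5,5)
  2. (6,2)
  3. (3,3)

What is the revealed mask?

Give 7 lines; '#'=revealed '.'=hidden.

Answer: .......
.......
.......
...#...
.###...
.###.#.
.###...

Derivation:
Click 1 (5,5) count=3: revealed 1 new [(5,5)] -> total=1
Click 2 (6,2) count=0: revealed 9 new [(4,1) (4,2) (4,3) (5,1) (5,2) (5,3) (6,1) (6,2) (6,3)] -> total=10
Click 3 (3,3) count=2: revealed 1 new [(3,3)] -> total=11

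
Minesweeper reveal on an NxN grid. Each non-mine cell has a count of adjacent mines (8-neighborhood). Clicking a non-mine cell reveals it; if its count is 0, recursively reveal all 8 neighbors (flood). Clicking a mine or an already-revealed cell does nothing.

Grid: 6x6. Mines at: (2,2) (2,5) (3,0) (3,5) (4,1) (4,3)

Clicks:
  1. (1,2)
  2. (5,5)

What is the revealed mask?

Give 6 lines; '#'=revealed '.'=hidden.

Click 1 (1,2) count=1: revealed 1 new [(1,2)] -> total=1
Click 2 (5,5) count=0: revealed 4 new [(4,4) (4,5) (5,4) (5,5)] -> total=5

Answer: ......
..#...
......
......
....##
....##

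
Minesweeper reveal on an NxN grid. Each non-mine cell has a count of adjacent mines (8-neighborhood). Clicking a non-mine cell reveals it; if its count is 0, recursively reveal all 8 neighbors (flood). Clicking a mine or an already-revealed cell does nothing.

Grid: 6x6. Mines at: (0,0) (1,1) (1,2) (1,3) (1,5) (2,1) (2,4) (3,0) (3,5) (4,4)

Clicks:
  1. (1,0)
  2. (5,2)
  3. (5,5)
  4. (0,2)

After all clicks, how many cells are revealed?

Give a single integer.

Click 1 (1,0) count=3: revealed 1 new [(1,0)] -> total=1
Click 2 (5,2) count=0: revealed 11 new [(3,1) (3,2) (3,3) (4,0) (4,1) (4,2) (4,3) (5,0) (5,1) (5,2) (5,3)] -> total=12
Click 3 (5,5) count=1: revealed 1 new [(5,5)] -> total=13
Click 4 (0,2) count=3: revealed 1 new [(0,2)] -> total=14

Answer: 14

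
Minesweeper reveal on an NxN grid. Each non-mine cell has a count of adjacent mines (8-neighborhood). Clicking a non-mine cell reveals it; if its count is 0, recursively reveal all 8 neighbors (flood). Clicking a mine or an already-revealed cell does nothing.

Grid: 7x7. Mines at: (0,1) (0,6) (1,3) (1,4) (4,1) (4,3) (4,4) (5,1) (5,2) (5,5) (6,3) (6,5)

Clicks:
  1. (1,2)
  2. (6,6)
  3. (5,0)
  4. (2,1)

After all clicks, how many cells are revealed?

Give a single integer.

Click 1 (1,2) count=2: revealed 1 new [(1,2)] -> total=1
Click 2 (6,6) count=2: revealed 1 new [(6,6)] -> total=2
Click 3 (5,0) count=2: revealed 1 new [(5,0)] -> total=3
Click 4 (2,1) count=0: revealed 8 new [(1,0) (1,1) (2,0) (2,1) (2,2) (3,0) (3,1) (3,2)] -> total=11

Answer: 11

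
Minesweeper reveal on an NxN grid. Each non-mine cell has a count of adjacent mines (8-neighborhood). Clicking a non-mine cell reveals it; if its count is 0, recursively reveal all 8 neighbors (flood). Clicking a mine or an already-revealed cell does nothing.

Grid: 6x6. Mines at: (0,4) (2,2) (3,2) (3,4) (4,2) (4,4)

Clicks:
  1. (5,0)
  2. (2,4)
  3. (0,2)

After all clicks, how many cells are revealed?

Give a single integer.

Click 1 (5,0) count=0: revealed 16 new [(0,0) (0,1) (0,2) (0,3) (1,0) (1,1) (1,2) (1,3) (2,0) (2,1) (3,0) (3,1) (4,0) (4,1) (5,0) (5,1)] -> total=16
Click 2 (2,4) count=1: revealed 1 new [(2,4)] -> total=17
Click 3 (0,2) count=0: revealed 0 new [(none)] -> total=17

Answer: 17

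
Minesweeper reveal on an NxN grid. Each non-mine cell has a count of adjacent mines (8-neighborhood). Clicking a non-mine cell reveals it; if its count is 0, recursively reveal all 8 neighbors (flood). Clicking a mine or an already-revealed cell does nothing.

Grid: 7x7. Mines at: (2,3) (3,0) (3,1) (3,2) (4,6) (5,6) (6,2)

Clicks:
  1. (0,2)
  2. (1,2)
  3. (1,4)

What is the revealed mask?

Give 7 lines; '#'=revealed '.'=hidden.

Answer: #######
#######
###.###
....###
.......
.......
.......

Derivation:
Click 1 (0,2) count=0: revealed 23 new [(0,0) (0,1) (0,2) (0,3) (0,4) (0,5) (0,6) (1,0) (1,1) (1,2) (1,3) (1,4) (1,5) (1,6) (2,0) (2,1) (2,2) (2,4) (2,5) (2,6) (3,4) (3,5) (3,6)] -> total=23
Click 2 (1,2) count=1: revealed 0 new [(none)] -> total=23
Click 3 (1,4) count=1: revealed 0 new [(none)] -> total=23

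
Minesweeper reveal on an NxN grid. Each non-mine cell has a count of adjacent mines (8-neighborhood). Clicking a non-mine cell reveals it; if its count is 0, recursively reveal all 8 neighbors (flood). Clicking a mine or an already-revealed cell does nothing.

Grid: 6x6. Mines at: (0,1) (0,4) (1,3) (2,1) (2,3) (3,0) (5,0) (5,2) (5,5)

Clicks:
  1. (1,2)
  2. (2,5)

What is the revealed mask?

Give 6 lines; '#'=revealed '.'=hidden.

Answer: ......
..#.##
....##
....##
....##
......

Derivation:
Click 1 (1,2) count=4: revealed 1 new [(1,2)] -> total=1
Click 2 (2,5) count=0: revealed 8 new [(1,4) (1,5) (2,4) (2,5) (3,4) (3,5) (4,4) (4,5)] -> total=9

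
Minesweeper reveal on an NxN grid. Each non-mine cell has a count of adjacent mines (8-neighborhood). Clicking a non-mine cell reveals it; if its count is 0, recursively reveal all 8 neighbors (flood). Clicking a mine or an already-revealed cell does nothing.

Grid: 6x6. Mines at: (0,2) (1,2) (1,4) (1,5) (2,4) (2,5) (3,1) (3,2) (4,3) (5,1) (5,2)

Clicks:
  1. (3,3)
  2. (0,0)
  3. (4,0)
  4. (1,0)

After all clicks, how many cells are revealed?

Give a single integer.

Click 1 (3,3) count=3: revealed 1 new [(3,3)] -> total=1
Click 2 (0,0) count=0: revealed 6 new [(0,0) (0,1) (1,0) (1,1) (2,0) (2,1)] -> total=7
Click 3 (4,0) count=2: revealed 1 new [(4,0)] -> total=8
Click 4 (1,0) count=0: revealed 0 new [(none)] -> total=8

Answer: 8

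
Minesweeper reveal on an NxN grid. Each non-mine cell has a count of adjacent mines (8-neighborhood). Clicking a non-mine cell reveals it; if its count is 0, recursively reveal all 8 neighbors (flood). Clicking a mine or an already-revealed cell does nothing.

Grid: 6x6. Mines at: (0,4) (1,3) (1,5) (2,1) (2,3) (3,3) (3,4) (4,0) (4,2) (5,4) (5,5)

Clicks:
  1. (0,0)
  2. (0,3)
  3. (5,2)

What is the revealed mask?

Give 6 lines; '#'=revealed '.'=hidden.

Click 1 (0,0) count=0: revealed 6 new [(0,0) (0,1) (0,2) (1,0) (1,1) (1,2)] -> total=6
Click 2 (0,3) count=2: revealed 1 new [(0,3)] -> total=7
Click 3 (5,2) count=1: revealed 1 new [(5,2)] -> total=8

Answer: ####..
###...
......
......
......
..#...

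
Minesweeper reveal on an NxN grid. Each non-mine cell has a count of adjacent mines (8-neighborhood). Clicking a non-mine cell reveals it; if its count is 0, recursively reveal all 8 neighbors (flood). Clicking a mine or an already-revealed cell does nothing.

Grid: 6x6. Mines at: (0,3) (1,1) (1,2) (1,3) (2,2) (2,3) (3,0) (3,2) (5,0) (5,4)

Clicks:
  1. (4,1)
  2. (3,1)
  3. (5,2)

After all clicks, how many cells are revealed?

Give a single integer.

Click 1 (4,1) count=3: revealed 1 new [(4,1)] -> total=1
Click 2 (3,1) count=3: revealed 1 new [(3,1)] -> total=2
Click 3 (5,2) count=0: revealed 5 new [(4,2) (4,3) (5,1) (5,2) (5,3)] -> total=7

Answer: 7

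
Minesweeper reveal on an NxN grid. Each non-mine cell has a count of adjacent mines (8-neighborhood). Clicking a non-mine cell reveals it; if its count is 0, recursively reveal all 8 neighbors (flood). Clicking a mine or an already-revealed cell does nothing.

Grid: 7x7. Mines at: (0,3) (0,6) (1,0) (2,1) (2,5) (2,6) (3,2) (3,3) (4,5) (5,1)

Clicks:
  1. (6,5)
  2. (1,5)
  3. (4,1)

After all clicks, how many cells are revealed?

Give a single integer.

Answer: 15

Derivation:
Click 1 (6,5) count=0: revealed 13 new [(4,2) (4,3) (4,4) (5,2) (5,3) (5,4) (5,5) (5,6) (6,2) (6,3) (6,4) (6,5) (6,6)] -> total=13
Click 2 (1,5) count=3: revealed 1 new [(1,5)] -> total=14
Click 3 (4,1) count=2: revealed 1 new [(4,1)] -> total=15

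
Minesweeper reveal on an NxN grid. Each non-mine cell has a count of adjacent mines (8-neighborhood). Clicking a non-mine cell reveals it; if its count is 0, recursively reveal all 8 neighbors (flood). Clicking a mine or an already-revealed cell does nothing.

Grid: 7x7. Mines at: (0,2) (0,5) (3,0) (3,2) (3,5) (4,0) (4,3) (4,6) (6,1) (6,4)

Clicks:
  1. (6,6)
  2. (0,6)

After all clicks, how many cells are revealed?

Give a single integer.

Answer: 5

Derivation:
Click 1 (6,6) count=0: revealed 4 new [(5,5) (5,6) (6,5) (6,6)] -> total=4
Click 2 (0,6) count=1: revealed 1 new [(0,6)] -> total=5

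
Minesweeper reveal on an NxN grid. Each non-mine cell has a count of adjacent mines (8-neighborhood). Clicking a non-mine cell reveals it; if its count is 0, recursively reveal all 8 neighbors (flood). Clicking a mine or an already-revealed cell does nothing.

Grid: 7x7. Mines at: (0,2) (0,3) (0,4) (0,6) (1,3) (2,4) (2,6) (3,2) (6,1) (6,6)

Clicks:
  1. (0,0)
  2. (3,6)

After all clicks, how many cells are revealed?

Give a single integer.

Click 1 (0,0) count=0: revealed 12 new [(0,0) (0,1) (1,0) (1,1) (2,0) (2,1) (3,0) (3,1) (4,0) (4,1) (5,0) (5,1)] -> total=12
Click 2 (3,6) count=1: revealed 1 new [(3,6)] -> total=13

Answer: 13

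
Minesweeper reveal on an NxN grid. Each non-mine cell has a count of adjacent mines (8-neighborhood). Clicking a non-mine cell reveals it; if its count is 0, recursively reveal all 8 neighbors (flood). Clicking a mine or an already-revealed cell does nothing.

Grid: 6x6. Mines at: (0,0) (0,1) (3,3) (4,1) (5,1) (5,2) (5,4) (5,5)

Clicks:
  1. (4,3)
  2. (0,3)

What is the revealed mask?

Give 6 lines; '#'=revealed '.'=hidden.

Answer: ..####
..####
..####
....##
...###
......

Derivation:
Click 1 (4,3) count=3: revealed 1 new [(4,3)] -> total=1
Click 2 (0,3) count=0: revealed 16 new [(0,2) (0,3) (0,4) (0,5) (1,2) (1,3) (1,4) (1,5) (2,2) (2,3) (2,4) (2,5) (3,4) (3,5) (4,4) (4,5)] -> total=17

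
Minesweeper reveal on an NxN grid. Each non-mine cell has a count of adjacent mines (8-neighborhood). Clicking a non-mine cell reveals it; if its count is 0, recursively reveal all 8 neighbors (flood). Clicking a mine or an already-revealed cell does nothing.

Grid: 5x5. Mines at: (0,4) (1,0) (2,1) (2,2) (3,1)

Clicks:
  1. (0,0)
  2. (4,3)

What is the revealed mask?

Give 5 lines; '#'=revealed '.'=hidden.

Click 1 (0,0) count=1: revealed 1 new [(0,0)] -> total=1
Click 2 (4,3) count=0: revealed 10 new [(1,3) (1,4) (2,3) (2,4) (3,2) (3,3) (3,4) (4,2) (4,3) (4,4)] -> total=11

Answer: #....
...##
...##
..###
..###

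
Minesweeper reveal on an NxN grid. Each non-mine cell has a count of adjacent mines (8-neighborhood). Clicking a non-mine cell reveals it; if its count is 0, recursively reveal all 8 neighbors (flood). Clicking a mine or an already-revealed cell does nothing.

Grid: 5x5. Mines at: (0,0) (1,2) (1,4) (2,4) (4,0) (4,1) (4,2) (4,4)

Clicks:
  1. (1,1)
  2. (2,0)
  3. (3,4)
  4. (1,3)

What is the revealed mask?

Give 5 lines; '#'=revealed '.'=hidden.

Answer: .....
##.#.
##...
##..#
.....

Derivation:
Click 1 (1,1) count=2: revealed 1 new [(1,1)] -> total=1
Click 2 (2,0) count=0: revealed 5 new [(1,0) (2,0) (2,1) (3,0) (3,1)] -> total=6
Click 3 (3,4) count=2: revealed 1 new [(3,4)] -> total=7
Click 4 (1,3) count=3: revealed 1 new [(1,3)] -> total=8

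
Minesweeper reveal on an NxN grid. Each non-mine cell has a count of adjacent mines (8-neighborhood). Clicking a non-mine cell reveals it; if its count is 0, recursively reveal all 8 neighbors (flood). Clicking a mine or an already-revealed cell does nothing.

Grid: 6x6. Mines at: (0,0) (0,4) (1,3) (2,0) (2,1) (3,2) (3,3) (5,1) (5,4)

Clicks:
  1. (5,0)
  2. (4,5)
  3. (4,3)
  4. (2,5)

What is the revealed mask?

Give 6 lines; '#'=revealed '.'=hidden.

Click 1 (5,0) count=1: revealed 1 new [(5,0)] -> total=1
Click 2 (4,5) count=1: revealed 1 new [(4,5)] -> total=2
Click 3 (4,3) count=3: revealed 1 new [(4,3)] -> total=3
Click 4 (2,5) count=0: revealed 7 new [(1,4) (1,5) (2,4) (2,5) (3,4) (3,5) (4,4)] -> total=10

Answer: ......
....##
....##
....##
...###
#.....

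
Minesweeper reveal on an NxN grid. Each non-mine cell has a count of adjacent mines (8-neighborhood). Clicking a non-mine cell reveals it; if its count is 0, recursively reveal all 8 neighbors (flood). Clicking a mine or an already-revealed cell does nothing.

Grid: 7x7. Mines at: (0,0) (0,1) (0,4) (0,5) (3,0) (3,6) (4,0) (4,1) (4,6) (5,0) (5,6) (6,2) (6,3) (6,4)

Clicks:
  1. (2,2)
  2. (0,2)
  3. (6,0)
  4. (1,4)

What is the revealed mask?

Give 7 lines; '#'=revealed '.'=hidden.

Answer: ..#....
.#####.
.#####.
.#####.
..####.
..####.
#......

Derivation:
Click 1 (2,2) count=0: revealed 23 new [(1,1) (1,2) (1,3) (1,4) (1,5) (2,1) (2,2) (2,3) (2,4) (2,5) (3,1) (3,2) (3,3) (3,4) (3,5) (4,2) (4,3) (4,4) (4,5) (5,2) (5,3) (5,4) (5,5)] -> total=23
Click 2 (0,2) count=1: revealed 1 new [(0,2)] -> total=24
Click 3 (6,0) count=1: revealed 1 new [(6,0)] -> total=25
Click 4 (1,4) count=2: revealed 0 new [(none)] -> total=25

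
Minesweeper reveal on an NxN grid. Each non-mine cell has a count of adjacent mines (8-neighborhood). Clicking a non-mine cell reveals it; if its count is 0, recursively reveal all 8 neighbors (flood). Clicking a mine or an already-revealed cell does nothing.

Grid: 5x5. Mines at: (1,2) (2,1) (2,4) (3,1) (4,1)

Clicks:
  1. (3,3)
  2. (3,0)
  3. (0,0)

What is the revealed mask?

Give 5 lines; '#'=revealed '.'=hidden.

Click 1 (3,3) count=1: revealed 1 new [(3,3)] -> total=1
Click 2 (3,0) count=3: revealed 1 new [(3,0)] -> total=2
Click 3 (0,0) count=0: revealed 4 new [(0,0) (0,1) (1,0) (1,1)] -> total=6

Answer: ##...
##...
.....
#..#.
.....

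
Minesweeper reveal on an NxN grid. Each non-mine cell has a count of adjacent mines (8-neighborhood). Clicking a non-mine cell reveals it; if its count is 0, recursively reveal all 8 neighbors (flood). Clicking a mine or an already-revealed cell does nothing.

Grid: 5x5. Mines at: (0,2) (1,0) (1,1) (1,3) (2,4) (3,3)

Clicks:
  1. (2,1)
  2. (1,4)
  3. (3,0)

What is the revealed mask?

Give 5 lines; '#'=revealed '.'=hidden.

Click 1 (2,1) count=2: revealed 1 new [(2,1)] -> total=1
Click 2 (1,4) count=2: revealed 1 new [(1,4)] -> total=2
Click 3 (3,0) count=0: revealed 8 new [(2,0) (2,2) (3,0) (3,1) (3,2) (4,0) (4,1) (4,2)] -> total=10

Answer: .....
....#
###..
###..
###..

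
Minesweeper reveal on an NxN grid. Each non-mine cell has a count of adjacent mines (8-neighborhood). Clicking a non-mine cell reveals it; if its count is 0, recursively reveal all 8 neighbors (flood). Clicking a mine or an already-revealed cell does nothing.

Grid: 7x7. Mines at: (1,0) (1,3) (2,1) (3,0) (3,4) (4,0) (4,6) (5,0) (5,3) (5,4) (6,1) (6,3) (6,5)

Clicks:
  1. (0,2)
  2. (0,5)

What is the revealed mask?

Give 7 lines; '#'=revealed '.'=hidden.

Click 1 (0,2) count=1: revealed 1 new [(0,2)] -> total=1
Click 2 (0,5) count=0: revealed 11 new [(0,4) (0,5) (0,6) (1,4) (1,5) (1,6) (2,4) (2,5) (2,6) (3,5) (3,6)] -> total=12

Answer: ..#.###
....###
....###
.....##
.......
.......
.......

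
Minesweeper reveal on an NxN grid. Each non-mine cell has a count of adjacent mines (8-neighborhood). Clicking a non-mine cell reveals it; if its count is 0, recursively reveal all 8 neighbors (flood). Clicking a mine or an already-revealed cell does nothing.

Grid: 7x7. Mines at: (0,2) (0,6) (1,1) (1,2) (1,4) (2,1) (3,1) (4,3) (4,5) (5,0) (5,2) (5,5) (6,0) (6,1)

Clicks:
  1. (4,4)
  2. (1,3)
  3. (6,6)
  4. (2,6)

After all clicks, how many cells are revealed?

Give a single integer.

Click 1 (4,4) count=3: revealed 1 new [(4,4)] -> total=1
Click 2 (1,3) count=3: revealed 1 new [(1,3)] -> total=2
Click 3 (6,6) count=1: revealed 1 new [(6,6)] -> total=3
Click 4 (2,6) count=0: revealed 6 new [(1,5) (1,6) (2,5) (2,6) (3,5) (3,6)] -> total=9

Answer: 9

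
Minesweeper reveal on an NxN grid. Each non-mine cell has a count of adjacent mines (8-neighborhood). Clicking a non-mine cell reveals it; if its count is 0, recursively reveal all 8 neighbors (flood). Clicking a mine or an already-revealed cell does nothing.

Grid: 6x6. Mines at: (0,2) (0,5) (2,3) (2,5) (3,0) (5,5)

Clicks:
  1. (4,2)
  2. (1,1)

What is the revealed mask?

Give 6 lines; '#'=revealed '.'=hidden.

Click 1 (4,2) count=0: revealed 14 new [(3,1) (3,2) (3,3) (3,4) (4,0) (4,1) (4,2) (4,3) (4,4) (5,0) (5,1) (5,2) (5,3) (5,4)] -> total=14
Click 2 (1,1) count=1: revealed 1 new [(1,1)] -> total=15

Answer: ......
.#....
......
.####.
#####.
#####.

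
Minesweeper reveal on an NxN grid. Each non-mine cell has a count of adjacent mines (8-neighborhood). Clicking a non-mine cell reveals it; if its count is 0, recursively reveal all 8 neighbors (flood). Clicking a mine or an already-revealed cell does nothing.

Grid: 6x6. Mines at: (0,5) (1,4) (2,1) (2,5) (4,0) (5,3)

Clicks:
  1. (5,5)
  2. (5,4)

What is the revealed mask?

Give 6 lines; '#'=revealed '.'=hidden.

Answer: ......
......
......
....##
....##
....##

Derivation:
Click 1 (5,5) count=0: revealed 6 new [(3,4) (3,5) (4,4) (4,5) (5,4) (5,5)] -> total=6
Click 2 (5,4) count=1: revealed 0 new [(none)] -> total=6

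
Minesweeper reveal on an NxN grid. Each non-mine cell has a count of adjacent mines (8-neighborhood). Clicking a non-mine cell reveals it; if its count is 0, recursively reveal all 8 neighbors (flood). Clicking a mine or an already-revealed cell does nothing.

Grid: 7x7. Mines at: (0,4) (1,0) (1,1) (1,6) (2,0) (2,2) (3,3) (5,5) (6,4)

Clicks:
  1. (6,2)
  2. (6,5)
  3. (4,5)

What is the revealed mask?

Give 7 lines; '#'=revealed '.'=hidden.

Answer: .......
.......
.......
###....
####.#.
####...
####.#.

Derivation:
Click 1 (6,2) count=0: revealed 15 new [(3,0) (3,1) (3,2) (4,0) (4,1) (4,2) (4,3) (5,0) (5,1) (5,2) (5,3) (6,0) (6,1) (6,2) (6,3)] -> total=15
Click 2 (6,5) count=2: revealed 1 new [(6,5)] -> total=16
Click 3 (4,5) count=1: revealed 1 new [(4,5)] -> total=17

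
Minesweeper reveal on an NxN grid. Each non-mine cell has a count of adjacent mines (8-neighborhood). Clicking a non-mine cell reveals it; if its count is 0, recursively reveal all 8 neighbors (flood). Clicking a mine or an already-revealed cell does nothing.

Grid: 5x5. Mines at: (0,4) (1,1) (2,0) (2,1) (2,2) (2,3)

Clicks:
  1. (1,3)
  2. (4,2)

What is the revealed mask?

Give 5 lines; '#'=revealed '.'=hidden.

Answer: .....
...#.
.....
#####
#####

Derivation:
Click 1 (1,3) count=3: revealed 1 new [(1,3)] -> total=1
Click 2 (4,2) count=0: revealed 10 new [(3,0) (3,1) (3,2) (3,3) (3,4) (4,0) (4,1) (4,2) (4,3) (4,4)] -> total=11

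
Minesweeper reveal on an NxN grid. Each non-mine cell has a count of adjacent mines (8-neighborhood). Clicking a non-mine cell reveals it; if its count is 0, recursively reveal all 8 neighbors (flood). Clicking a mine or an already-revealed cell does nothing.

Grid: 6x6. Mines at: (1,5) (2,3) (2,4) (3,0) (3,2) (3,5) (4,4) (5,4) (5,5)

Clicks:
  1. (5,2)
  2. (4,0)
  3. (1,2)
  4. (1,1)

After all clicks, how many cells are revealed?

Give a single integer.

Answer: 21

Derivation:
Click 1 (5,2) count=0: revealed 8 new [(4,0) (4,1) (4,2) (4,3) (5,0) (5,1) (5,2) (5,3)] -> total=8
Click 2 (4,0) count=1: revealed 0 new [(none)] -> total=8
Click 3 (1,2) count=1: revealed 1 new [(1,2)] -> total=9
Click 4 (1,1) count=0: revealed 12 new [(0,0) (0,1) (0,2) (0,3) (0,4) (1,0) (1,1) (1,3) (1,4) (2,0) (2,1) (2,2)] -> total=21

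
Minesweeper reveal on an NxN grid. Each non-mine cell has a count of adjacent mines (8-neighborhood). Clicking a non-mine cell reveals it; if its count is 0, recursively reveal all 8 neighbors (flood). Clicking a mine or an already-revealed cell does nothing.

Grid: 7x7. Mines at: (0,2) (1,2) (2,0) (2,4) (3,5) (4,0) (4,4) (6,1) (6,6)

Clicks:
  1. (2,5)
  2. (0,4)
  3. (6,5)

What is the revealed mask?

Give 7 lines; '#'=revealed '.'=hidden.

Click 1 (2,5) count=2: revealed 1 new [(2,5)] -> total=1
Click 2 (0,4) count=0: revealed 9 new [(0,3) (0,4) (0,5) (0,6) (1,3) (1,4) (1,5) (1,6) (2,6)] -> total=10
Click 3 (6,5) count=1: revealed 1 new [(6,5)] -> total=11

Answer: ...####
...####
.....##
.......
.......
.......
.....#.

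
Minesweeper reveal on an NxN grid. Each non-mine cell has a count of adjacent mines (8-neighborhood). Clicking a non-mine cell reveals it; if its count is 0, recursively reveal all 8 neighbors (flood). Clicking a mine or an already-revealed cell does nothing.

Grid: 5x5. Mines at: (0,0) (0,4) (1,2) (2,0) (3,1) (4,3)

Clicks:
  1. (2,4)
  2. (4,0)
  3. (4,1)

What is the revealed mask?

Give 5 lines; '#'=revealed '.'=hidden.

Click 1 (2,4) count=0: revealed 6 new [(1,3) (1,4) (2,3) (2,4) (3,3) (3,4)] -> total=6
Click 2 (4,0) count=1: revealed 1 new [(4,0)] -> total=7
Click 3 (4,1) count=1: revealed 1 new [(4,1)] -> total=8

Answer: .....
...##
...##
...##
##...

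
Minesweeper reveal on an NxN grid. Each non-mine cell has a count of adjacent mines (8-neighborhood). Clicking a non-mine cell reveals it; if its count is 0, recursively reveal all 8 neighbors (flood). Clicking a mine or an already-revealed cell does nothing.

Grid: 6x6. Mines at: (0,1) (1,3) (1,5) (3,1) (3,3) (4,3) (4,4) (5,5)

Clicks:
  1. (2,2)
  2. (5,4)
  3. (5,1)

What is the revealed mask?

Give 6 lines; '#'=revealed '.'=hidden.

Answer: ......
......
..#...
......
###...
###.#.

Derivation:
Click 1 (2,2) count=3: revealed 1 new [(2,2)] -> total=1
Click 2 (5,4) count=3: revealed 1 new [(5,4)] -> total=2
Click 3 (5,1) count=0: revealed 6 new [(4,0) (4,1) (4,2) (5,0) (5,1) (5,2)] -> total=8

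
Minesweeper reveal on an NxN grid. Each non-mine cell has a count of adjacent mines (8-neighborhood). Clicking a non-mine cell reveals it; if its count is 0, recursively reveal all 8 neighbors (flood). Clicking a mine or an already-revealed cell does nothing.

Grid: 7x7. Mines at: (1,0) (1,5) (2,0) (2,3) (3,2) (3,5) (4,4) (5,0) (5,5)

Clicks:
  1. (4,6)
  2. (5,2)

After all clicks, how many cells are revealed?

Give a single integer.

Click 1 (4,6) count=2: revealed 1 new [(4,6)] -> total=1
Click 2 (5,2) count=0: revealed 11 new [(4,1) (4,2) (4,3) (5,1) (5,2) (5,3) (5,4) (6,1) (6,2) (6,3) (6,4)] -> total=12

Answer: 12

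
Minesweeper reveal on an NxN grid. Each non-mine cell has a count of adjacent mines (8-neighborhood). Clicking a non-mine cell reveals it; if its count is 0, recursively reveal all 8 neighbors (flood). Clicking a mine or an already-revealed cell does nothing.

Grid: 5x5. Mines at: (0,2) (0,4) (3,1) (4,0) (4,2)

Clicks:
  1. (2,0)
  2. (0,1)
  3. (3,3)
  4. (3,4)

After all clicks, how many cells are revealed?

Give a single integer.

Answer: 13

Derivation:
Click 1 (2,0) count=1: revealed 1 new [(2,0)] -> total=1
Click 2 (0,1) count=1: revealed 1 new [(0,1)] -> total=2
Click 3 (3,3) count=1: revealed 1 new [(3,3)] -> total=3
Click 4 (3,4) count=0: revealed 10 new [(1,2) (1,3) (1,4) (2,2) (2,3) (2,4) (3,2) (3,4) (4,3) (4,4)] -> total=13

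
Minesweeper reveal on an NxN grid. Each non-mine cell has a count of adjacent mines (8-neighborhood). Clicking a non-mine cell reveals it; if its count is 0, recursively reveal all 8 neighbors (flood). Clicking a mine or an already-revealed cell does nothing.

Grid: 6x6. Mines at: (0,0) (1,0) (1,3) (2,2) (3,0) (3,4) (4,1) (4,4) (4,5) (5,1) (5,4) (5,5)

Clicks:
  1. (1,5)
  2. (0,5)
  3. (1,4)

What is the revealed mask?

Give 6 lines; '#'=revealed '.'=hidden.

Answer: ....##
....##
....##
......
......
......

Derivation:
Click 1 (1,5) count=0: revealed 6 new [(0,4) (0,5) (1,4) (1,5) (2,4) (2,5)] -> total=6
Click 2 (0,5) count=0: revealed 0 new [(none)] -> total=6
Click 3 (1,4) count=1: revealed 0 new [(none)] -> total=6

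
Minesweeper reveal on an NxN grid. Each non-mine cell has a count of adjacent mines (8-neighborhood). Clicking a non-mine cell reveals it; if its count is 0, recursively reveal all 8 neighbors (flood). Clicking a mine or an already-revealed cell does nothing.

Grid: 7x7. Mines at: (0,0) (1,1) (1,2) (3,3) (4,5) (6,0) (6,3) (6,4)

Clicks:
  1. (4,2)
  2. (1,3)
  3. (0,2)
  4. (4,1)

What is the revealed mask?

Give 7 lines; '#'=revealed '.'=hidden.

Answer: ..#....
...#...
###....
###....
###....
###....
.......

Derivation:
Click 1 (4,2) count=1: revealed 1 new [(4,2)] -> total=1
Click 2 (1,3) count=1: revealed 1 new [(1,3)] -> total=2
Click 3 (0,2) count=2: revealed 1 new [(0,2)] -> total=3
Click 4 (4,1) count=0: revealed 11 new [(2,0) (2,1) (2,2) (3,0) (3,1) (3,2) (4,0) (4,1) (5,0) (5,1) (5,2)] -> total=14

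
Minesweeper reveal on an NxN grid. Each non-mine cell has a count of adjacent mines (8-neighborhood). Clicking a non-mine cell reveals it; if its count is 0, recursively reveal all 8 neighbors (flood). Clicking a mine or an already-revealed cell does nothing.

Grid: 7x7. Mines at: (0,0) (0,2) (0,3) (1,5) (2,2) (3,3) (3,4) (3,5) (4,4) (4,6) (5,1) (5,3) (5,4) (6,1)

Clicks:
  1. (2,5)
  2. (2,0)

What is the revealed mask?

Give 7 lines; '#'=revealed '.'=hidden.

Answer: .......
##.....
##...#.
##.....
##.....
.......
.......

Derivation:
Click 1 (2,5) count=3: revealed 1 new [(2,5)] -> total=1
Click 2 (2,0) count=0: revealed 8 new [(1,0) (1,1) (2,0) (2,1) (3,0) (3,1) (4,0) (4,1)] -> total=9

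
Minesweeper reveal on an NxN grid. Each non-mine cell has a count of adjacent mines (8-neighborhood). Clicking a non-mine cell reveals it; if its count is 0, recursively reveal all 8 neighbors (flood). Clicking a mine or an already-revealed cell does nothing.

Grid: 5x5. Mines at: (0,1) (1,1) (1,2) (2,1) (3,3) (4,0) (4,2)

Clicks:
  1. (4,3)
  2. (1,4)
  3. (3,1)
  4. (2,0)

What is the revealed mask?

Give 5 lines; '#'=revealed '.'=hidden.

Answer: ...##
...##
#..##
.#...
...#.

Derivation:
Click 1 (4,3) count=2: revealed 1 new [(4,3)] -> total=1
Click 2 (1,4) count=0: revealed 6 new [(0,3) (0,4) (1,3) (1,4) (2,3) (2,4)] -> total=7
Click 3 (3,1) count=3: revealed 1 new [(3,1)] -> total=8
Click 4 (2,0) count=2: revealed 1 new [(2,0)] -> total=9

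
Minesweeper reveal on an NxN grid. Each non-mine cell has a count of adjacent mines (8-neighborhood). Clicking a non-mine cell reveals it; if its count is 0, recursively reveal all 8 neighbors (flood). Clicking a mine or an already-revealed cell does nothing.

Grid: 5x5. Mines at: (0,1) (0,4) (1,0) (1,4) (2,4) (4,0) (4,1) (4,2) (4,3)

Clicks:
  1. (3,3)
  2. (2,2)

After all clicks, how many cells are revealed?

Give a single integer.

Click 1 (3,3) count=3: revealed 1 new [(3,3)] -> total=1
Click 2 (2,2) count=0: revealed 8 new [(1,1) (1,2) (1,3) (2,1) (2,2) (2,3) (3,1) (3,2)] -> total=9

Answer: 9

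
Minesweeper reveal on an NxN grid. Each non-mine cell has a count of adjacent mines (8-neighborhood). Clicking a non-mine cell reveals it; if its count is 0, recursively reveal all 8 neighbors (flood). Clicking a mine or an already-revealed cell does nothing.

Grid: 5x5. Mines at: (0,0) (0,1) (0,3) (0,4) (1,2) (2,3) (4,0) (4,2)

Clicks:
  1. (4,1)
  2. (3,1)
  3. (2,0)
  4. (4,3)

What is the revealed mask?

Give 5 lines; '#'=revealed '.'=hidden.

Answer: .....
##...
##...
##...
.#.#.

Derivation:
Click 1 (4,1) count=2: revealed 1 new [(4,1)] -> total=1
Click 2 (3,1) count=2: revealed 1 new [(3,1)] -> total=2
Click 3 (2,0) count=0: revealed 5 new [(1,0) (1,1) (2,0) (2,1) (3,0)] -> total=7
Click 4 (4,3) count=1: revealed 1 new [(4,3)] -> total=8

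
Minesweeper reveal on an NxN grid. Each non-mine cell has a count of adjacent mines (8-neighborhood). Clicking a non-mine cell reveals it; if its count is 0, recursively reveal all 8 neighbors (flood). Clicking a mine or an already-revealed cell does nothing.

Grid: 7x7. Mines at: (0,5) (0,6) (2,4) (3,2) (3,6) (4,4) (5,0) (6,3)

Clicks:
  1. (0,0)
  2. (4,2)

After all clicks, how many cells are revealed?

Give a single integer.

Click 1 (0,0) count=0: revealed 18 new [(0,0) (0,1) (0,2) (0,3) (0,4) (1,0) (1,1) (1,2) (1,3) (1,4) (2,0) (2,1) (2,2) (2,3) (3,0) (3,1) (4,0) (4,1)] -> total=18
Click 2 (4,2) count=1: revealed 1 new [(4,2)] -> total=19

Answer: 19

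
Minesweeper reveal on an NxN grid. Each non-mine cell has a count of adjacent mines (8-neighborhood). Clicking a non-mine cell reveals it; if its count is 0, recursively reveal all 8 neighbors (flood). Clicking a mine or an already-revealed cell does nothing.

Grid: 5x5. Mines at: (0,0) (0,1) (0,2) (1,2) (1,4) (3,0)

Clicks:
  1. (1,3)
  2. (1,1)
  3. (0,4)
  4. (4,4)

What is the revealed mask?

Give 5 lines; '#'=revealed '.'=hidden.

Click 1 (1,3) count=3: revealed 1 new [(1,3)] -> total=1
Click 2 (1,1) count=4: revealed 1 new [(1,1)] -> total=2
Click 3 (0,4) count=1: revealed 1 new [(0,4)] -> total=3
Click 4 (4,4) count=0: revealed 12 new [(2,1) (2,2) (2,3) (2,4) (3,1) (3,2) (3,3) (3,4) (4,1) (4,2) (4,3) (4,4)] -> total=15

Answer: ....#
.#.#.
.####
.####
.####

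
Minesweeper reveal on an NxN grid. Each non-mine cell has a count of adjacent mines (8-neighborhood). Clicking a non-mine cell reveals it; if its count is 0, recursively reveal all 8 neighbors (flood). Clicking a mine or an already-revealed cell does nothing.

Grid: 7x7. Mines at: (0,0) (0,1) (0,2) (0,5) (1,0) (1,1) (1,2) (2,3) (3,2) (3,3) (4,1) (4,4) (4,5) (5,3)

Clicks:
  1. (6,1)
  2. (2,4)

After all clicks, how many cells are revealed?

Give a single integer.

Answer: 7

Derivation:
Click 1 (6,1) count=0: revealed 6 new [(5,0) (5,1) (5,2) (6,0) (6,1) (6,2)] -> total=6
Click 2 (2,4) count=2: revealed 1 new [(2,4)] -> total=7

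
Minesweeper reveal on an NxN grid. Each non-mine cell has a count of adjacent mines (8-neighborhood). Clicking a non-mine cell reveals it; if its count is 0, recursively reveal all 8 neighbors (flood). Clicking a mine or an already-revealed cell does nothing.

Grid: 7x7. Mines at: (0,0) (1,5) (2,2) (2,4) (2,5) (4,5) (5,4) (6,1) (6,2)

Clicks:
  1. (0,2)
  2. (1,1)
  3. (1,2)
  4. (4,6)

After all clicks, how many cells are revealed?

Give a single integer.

Click 1 (0,2) count=0: revealed 8 new [(0,1) (0,2) (0,3) (0,4) (1,1) (1,2) (1,3) (1,4)] -> total=8
Click 2 (1,1) count=2: revealed 0 new [(none)] -> total=8
Click 3 (1,2) count=1: revealed 0 new [(none)] -> total=8
Click 4 (4,6) count=1: revealed 1 new [(4,6)] -> total=9

Answer: 9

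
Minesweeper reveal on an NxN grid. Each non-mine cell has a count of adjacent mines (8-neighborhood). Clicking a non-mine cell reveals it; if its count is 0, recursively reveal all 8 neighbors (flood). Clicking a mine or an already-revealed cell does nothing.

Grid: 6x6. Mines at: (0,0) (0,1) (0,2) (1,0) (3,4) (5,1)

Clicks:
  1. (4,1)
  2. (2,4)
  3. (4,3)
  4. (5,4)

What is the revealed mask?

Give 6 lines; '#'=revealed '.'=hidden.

Answer: ......
......
....#.
......
.#####
..####

Derivation:
Click 1 (4,1) count=1: revealed 1 new [(4,1)] -> total=1
Click 2 (2,4) count=1: revealed 1 new [(2,4)] -> total=2
Click 3 (4,3) count=1: revealed 1 new [(4,3)] -> total=3
Click 4 (5,4) count=0: revealed 7 new [(4,2) (4,4) (4,5) (5,2) (5,3) (5,4) (5,5)] -> total=10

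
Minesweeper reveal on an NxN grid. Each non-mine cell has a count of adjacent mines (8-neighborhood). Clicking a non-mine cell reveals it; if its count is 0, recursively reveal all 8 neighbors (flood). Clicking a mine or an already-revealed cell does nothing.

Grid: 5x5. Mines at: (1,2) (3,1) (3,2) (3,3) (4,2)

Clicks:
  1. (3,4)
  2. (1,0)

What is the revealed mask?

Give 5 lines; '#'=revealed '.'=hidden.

Answer: ##...
##...
##...
....#
.....

Derivation:
Click 1 (3,4) count=1: revealed 1 new [(3,4)] -> total=1
Click 2 (1,0) count=0: revealed 6 new [(0,0) (0,1) (1,0) (1,1) (2,0) (2,1)] -> total=7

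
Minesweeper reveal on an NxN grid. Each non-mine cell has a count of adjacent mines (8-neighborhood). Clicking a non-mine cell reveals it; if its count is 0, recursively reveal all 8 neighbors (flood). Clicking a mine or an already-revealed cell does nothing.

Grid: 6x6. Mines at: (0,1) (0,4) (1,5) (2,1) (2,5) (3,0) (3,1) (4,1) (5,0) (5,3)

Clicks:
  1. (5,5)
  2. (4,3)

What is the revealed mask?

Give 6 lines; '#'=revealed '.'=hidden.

Click 1 (5,5) count=0: revealed 6 new [(3,4) (3,5) (4,4) (4,5) (5,4) (5,5)] -> total=6
Click 2 (4,3) count=1: revealed 1 new [(4,3)] -> total=7

Answer: ......
......
......
....##
...###
....##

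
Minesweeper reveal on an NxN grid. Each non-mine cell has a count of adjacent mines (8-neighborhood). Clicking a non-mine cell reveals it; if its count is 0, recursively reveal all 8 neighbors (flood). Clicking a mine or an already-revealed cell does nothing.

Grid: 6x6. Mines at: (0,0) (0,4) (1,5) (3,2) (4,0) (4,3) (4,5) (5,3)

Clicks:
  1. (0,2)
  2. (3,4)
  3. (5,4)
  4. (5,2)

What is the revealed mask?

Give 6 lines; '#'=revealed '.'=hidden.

Answer: .###..
.###..
.###..
....#.
......
..#.#.

Derivation:
Click 1 (0,2) count=0: revealed 9 new [(0,1) (0,2) (0,3) (1,1) (1,2) (1,3) (2,1) (2,2) (2,3)] -> total=9
Click 2 (3,4) count=2: revealed 1 new [(3,4)] -> total=10
Click 3 (5,4) count=3: revealed 1 new [(5,4)] -> total=11
Click 4 (5,2) count=2: revealed 1 new [(5,2)] -> total=12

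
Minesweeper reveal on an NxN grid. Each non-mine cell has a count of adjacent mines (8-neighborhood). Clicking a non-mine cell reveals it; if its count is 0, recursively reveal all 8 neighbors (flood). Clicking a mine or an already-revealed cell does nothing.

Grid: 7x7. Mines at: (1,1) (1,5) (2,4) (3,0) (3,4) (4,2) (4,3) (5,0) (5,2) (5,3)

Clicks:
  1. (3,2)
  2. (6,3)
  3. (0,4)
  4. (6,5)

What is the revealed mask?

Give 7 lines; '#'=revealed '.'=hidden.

Click 1 (3,2) count=2: revealed 1 new [(3,2)] -> total=1
Click 2 (6,3) count=2: revealed 1 new [(6,3)] -> total=2
Click 3 (0,4) count=1: revealed 1 new [(0,4)] -> total=3
Click 4 (6,5) count=0: revealed 13 new [(2,5) (2,6) (3,5) (3,6) (4,4) (4,5) (4,6) (5,4) (5,5) (5,6) (6,4) (6,5) (6,6)] -> total=16

Answer: ....#..
.......
.....##
..#..##
....###
....###
...####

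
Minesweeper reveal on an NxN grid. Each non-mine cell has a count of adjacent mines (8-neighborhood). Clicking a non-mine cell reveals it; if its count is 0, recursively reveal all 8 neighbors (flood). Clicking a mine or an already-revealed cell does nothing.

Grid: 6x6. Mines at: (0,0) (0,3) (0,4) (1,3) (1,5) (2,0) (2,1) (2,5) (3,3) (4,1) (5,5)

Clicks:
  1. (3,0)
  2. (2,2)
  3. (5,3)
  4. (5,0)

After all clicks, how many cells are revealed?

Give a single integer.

Answer: 9

Derivation:
Click 1 (3,0) count=3: revealed 1 new [(3,0)] -> total=1
Click 2 (2,2) count=3: revealed 1 new [(2,2)] -> total=2
Click 3 (5,3) count=0: revealed 6 new [(4,2) (4,3) (4,4) (5,2) (5,3) (5,4)] -> total=8
Click 4 (5,0) count=1: revealed 1 new [(5,0)] -> total=9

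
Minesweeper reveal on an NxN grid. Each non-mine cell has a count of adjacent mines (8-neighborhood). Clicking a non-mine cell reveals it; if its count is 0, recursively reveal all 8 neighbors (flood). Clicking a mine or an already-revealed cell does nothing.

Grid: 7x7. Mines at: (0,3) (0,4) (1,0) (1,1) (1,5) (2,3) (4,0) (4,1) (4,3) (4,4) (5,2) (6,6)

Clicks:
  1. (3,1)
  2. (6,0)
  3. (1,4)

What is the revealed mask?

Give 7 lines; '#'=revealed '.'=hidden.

Answer: .......
....#..
.......
.#.....
.......
##.....
##.....

Derivation:
Click 1 (3,1) count=2: revealed 1 new [(3,1)] -> total=1
Click 2 (6,0) count=0: revealed 4 new [(5,0) (5,1) (6,0) (6,1)] -> total=5
Click 3 (1,4) count=4: revealed 1 new [(1,4)] -> total=6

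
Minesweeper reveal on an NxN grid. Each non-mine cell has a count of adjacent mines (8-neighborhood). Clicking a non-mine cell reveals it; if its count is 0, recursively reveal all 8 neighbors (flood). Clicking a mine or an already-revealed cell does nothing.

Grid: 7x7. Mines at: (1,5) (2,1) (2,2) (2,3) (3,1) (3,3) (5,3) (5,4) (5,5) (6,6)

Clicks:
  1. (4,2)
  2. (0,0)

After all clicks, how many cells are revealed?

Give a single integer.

Click 1 (4,2) count=3: revealed 1 new [(4,2)] -> total=1
Click 2 (0,0) count=0: revealed 10 new [(0,0) (0,1) (0,2) (0,3) (0,4) (1,0) (1,1) (1,2) (1,3) (1,4)] -> total=11

Answer: 11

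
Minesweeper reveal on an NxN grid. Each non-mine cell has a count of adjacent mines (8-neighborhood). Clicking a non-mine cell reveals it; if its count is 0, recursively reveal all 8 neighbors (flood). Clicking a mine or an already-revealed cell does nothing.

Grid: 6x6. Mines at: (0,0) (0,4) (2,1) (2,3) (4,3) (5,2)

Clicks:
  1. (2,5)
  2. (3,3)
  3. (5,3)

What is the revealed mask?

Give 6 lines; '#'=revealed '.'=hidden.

Answer: ......
....##
....##
...###
....##
...###

Derivation:
Click 1 (2,5) count=0: revealed 10 new [(1,4) (1,5) (2,4) (2,5) (3,4) (3,5) (4,4) (4,5) (5,4) (5,5)] -> total=10
Click 2 (3,3) count=2: revealed 1 new [(3,3)] -> total=11
Click 3 (5,3) count=2: revealed 1 new [(5,3)] -> total=12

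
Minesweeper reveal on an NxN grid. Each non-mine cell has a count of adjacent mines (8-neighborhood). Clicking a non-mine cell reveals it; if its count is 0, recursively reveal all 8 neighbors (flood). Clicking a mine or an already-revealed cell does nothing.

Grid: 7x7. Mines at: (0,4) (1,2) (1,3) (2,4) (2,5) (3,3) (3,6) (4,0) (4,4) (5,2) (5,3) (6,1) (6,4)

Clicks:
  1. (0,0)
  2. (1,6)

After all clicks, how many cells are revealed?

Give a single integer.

Click 1 (0,0) count=0: revealed 8 new [(0,0) (0,1) (1,0) (1,1) (2,0) (2,1) (3,0) (3,1)] -> total=8
Click 2 (1,6) count=1: revealed 1 new [(1,6)] -> total=9

Answer: 9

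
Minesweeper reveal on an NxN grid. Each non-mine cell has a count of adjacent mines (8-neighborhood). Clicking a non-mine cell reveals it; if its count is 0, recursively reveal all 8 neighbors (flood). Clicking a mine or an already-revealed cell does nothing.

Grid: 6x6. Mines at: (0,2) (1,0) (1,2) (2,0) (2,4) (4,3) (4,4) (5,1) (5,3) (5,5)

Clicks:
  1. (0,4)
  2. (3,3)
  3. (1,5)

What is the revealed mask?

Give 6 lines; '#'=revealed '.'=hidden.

Answer: ...###
...###
......
...#..
......
......

Derivation:
Click 1 (0,4) count=0: revealed 6 new [(0,3) (0,4) (0,5) (1,3) (1,4) (1,5)] -> total=6
Click 2 (3,3) count=3: revealed 1 new [(3,3)] -> total=7
Click 3 (1,5) count=1: revealed 0 new [(none)] -> total=7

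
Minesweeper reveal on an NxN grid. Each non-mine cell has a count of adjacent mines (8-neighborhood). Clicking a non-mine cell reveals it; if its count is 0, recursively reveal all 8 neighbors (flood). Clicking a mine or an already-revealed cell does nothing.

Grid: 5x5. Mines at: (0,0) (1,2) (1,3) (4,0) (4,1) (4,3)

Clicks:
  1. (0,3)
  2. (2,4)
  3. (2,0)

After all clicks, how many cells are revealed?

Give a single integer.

Click 1 (0,3) count=2: revealed 1 new [(0,3)] -> total=1
Click 2 (2,4) count=1: revealed 1 new [(2,4)] -> total=2
Click 3 (2,0) count=0: revealed 6 new [(1,0) (1,1) (2,0) (2,1) (3,0) (3,1)] -> total=8

Answer: 8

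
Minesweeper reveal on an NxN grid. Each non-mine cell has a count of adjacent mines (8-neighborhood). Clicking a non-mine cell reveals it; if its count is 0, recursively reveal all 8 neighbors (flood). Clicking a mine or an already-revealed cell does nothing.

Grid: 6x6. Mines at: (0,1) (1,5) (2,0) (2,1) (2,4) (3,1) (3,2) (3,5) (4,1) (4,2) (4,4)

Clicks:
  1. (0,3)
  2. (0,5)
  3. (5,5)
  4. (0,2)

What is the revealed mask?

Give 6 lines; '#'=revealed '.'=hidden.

Click 1 (0,3) count=0: revealed 6 new [(0,2) (0,3) (0,4) (1,2) (1,3) (1,4)] -> total=6
Click 2 (0,5) count=1: revealed 1 new [(0,5)] -> total=7
Click 3 (5,5) count=1: revealed 1 new [(5,5)] -> total=8
Click 4 (0,2) count=1: revealed 0 new [(none)] -> total=8

Answer: ..####
..###.
......
......
......
.....#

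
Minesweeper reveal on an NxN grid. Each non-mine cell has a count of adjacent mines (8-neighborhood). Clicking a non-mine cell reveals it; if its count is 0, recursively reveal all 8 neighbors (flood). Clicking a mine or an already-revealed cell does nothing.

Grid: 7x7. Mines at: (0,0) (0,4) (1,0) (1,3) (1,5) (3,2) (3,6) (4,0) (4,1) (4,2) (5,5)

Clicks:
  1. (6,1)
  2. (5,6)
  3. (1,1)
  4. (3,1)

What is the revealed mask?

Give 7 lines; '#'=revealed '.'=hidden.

Answer: .......
.#.....
.......
.#.....
.......
#####.#
#####..

Derivation:
Click 1 (6,1) count=0: revealed 10 new [(5,0) (5,1) (5,2) (5,3) (5,4) (6,0) (6,1) (6,2) (6,3) (6,4)] -> total=10
Click 2 (5,6) count=1: revealed 1 new [(5,6)] -> total=11
Click 3 (1,1) count=2: revealed 1 new [(1,1)] -> total=12
Click 4 (3,1) count=4: revealed 1 new [(3,1)] -> total=13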